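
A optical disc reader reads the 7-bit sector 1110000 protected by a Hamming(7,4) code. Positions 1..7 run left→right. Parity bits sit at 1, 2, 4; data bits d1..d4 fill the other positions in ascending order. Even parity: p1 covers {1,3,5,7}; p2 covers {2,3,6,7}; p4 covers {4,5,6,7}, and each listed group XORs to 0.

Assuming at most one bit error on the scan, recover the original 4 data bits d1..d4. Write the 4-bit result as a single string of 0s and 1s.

1000

s1 (pos 1,3,5,7): 1⊕1⊕0⊕0 = 0
s2 (pos 2,3,6,7): 1⊕1⊕0⊕0 = 0
s4 (pos 4,5,6,7): 0⊕0⊕0⊕0 = 0
Syndrome s4…s1 = 000 → no error.
Read data bits from positions 3,5,6,7: 1000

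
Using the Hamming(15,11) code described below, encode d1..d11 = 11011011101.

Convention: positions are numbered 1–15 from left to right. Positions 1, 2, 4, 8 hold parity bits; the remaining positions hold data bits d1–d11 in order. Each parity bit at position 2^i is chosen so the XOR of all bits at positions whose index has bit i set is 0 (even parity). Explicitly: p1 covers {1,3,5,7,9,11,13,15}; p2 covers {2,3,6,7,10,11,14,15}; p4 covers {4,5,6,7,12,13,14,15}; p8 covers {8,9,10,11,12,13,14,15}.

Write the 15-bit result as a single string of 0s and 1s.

Place data at non-parity positions: p1 p2 1 p4 1 0 1 p8 1 0 1 1 1 0 1
p1 (pos 1,3,5,7,9,11,13,15): XOR of data positions = 1⊕1⊕1⊕1⊕1⊕1⊕1 = 1
p2 (pos 2,3,6,7,10,11,14,15): XOR of data positions = 1⊕0⊕1⊕0⊕1⊕0⊕1 = 0
p4 (pos 4,5,6,7,12,13,14,15): XOR of data positions = 1⊕0⊕1⊕1⊕1⊕0⊕1 = 1
p8 (pos 8,9,10,11,12,13,14,15): XOR of data positions = 1⊕0⊕1⊕1⊕1⊕0⊕1 = 1
Codeword: 101110111011101

101110111011101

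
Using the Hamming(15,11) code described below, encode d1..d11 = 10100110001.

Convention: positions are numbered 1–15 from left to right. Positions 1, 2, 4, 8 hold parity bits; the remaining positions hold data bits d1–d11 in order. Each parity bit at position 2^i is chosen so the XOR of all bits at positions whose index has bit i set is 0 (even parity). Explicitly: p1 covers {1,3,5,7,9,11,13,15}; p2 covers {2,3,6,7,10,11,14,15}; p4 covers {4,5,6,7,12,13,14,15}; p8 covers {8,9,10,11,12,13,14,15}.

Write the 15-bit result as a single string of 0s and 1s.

Place data at non-parity positions: p1 p2 1 p4 0 1 0 p8 0 1 1 0 0 0 1
p1 (pos 1,3,5,7,9,11,13,15): XOR of data positions = 1⊕0⊕0⊕0⊕1⊕0⊕1 = 1
p2 (pos 2,3,6,7,10,11,14,15): XOR of data positions = 1⊕1⊕0⊕1⊕1⊕0⊕1 = 1
p4 (pos 4,5,6,7,12,13,14,15): XOR of data positions = 0⊕1⊕0⊕0⊕0⊕0⊕1 = 0
p8 (pos 8,9,10,11,12,13,14,15): XOR of data positions = 0⊕1⊕1⊕0⊕0⊕0⊕1 = 1
Codeword: 111001010110001

111001010110001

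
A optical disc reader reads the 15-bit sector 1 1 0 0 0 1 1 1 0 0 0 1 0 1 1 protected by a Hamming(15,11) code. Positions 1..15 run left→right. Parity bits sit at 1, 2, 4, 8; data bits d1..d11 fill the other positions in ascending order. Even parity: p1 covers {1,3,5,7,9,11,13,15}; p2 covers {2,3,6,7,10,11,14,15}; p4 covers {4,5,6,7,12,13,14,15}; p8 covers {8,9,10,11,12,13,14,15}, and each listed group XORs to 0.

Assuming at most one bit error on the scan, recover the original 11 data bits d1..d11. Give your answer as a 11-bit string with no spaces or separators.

00100001011

s1 (pos 1,3,5,7,9,11,13,15): 1⊕0⊕0⊕1⊕0⊕0⊕0⊕1 = 1
s2 (pos 2,3,6,7,10,11,14,15): 1⊕0⊕1⊕1⊕0⊕0⊕1⊕1 = 1
s4 (pos 4,5,6,7,12,13,14,15): 0⊕0⊕1⊕1⊕1⊕0⊕1⊕1 = 1
s8 (pos 8,9,10,11,12,13,14,15): 1⊕0⊕0⊕0⊕1⊕0⊕1⊕1 = 0
Syndrome s8…s1 = 0111 → error at position 7.
Flip position 7: 110001110001011 → 110001010001011
Read data bits from positions 3,5,6,7,9,10,11,12,13,14,15: 00100001011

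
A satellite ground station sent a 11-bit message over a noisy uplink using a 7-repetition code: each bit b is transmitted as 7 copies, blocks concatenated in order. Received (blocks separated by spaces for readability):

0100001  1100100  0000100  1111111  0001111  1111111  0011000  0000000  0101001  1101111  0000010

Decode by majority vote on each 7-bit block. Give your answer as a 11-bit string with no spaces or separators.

Block 1 (0100001): 2 ones → 0
Block 2 (1100100): 3 ones → 0
Block 3 (0000100): 1 one → 0
Block 4 (1111111): 7 ones → 1
Block 5 (0001111): 4 ones → 1
Block 6 (1111111): 7 ones → 1
Block 7 (0011000): 2 ones → 0
Block 8 (0000000): 0 ones → 0
Block 9 (0101001): 3 ones → 0
Block 10 (1101111): 6 ones → 1
Block 11 (0000010): 1 one → 0

00011100010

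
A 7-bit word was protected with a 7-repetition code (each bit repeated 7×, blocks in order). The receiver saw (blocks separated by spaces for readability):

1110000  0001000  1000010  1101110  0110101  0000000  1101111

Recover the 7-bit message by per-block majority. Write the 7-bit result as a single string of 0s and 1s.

Block 1 (1110000): 3 ones → 0
Block 2 (0001000): 1 one → 0
Block 3 (1000010): 2 ones → 0
Block 4 (1101110): 5 ones → 1
Block 5 (0110101): 4 ones → 1
Block 6 (0000000): 0 ones → 0
Block 7 (1101111): 6 ones → 1

0001101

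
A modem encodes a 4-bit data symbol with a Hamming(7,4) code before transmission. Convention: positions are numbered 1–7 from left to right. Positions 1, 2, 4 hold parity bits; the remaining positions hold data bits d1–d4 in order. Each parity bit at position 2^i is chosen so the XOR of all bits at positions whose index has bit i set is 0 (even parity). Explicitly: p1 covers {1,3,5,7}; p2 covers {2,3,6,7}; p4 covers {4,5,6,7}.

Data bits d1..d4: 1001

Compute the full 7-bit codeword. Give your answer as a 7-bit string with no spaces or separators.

Place data at non-parity positions: p1 p2 1 p4 0 0 1
p1 (pos 1,3,5,7): XOR of data positions = 1⊕0⊕1 = 0
p2 (pos 2,3,6,7): XOR of data positions = 1⊕0⊕1 = 0
p4 (pos 4,5,6,7): XOR of data positions = 0⊕0⊕1 = 1
Codeword: 0011001

0011001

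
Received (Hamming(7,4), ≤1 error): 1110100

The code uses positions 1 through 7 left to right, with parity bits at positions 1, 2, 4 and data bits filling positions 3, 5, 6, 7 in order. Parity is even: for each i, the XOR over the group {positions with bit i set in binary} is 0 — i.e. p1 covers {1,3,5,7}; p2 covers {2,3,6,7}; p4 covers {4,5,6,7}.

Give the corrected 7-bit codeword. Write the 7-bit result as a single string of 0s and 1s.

1110000

s1 (pos 1,3,5,7): 1⊕1⊕1⊕0 = 1
s2 (pos 2,3,6,7): 1⊕1⊕0⊕0 = 0
s4 (pos 4,5,6,7): 0⊕1⊕0⊕0 = 1
Syndrome s4…s1 = 101 → error at position 5.
Flip position 5: 1110100 → 1110000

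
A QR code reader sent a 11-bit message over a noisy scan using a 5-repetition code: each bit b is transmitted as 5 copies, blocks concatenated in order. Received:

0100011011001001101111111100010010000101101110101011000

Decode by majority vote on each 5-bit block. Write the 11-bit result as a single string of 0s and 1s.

Block 1 (01000): 1 one → 0
Block 2 (11011): 4 ones → 1
Block 3 (00100): 1 one → 0
Block 4 (11011): 4 ones → 1
Block 5 (11111): 5 ones → 1
Block 6 (10001): 2 ones → 0
Block 7 (00100): 1 one → 0
Block 8 (00101): 2 ones → 0
Block 9 (10111): 4 ones → 1
Block 10 (01010): 2 ones → 0
Block 11 (11000): 2 ones → 0

01011000100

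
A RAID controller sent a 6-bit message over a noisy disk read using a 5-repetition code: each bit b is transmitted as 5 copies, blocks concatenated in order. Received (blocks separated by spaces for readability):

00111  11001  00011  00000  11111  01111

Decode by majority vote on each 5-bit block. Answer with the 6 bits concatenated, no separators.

Block 1 (00111): 3 ones → 1
Block 2 (11001): 3 ones → 1
Block 3 (00011): 2 ones → 0
Block 4 (00000): 0 ones → 0
Block 5 (11111): 5 ones → 1
Block 6 (01111): 4 ones → 1

110011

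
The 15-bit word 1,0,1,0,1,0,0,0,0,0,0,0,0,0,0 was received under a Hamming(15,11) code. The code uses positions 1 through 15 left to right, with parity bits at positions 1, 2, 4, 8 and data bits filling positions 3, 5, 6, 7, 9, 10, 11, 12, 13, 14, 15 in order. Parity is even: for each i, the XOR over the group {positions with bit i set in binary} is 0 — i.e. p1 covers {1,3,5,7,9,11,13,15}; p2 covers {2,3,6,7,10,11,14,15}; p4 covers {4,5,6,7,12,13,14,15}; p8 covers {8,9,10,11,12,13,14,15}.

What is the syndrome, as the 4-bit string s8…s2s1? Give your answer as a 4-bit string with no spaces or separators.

s1 (pos 1,3,5,7,9,11,13,15): 1⊕1⊕1⊕0⊕0⊕0⊕0⊕0 = 1
s2 (pos 2,3,6,7,10,11,14,15): 0⊕1⊕0⊕0⊕0⊕0⊕0⊕0 = 1
s4 (pos 4,5,6,7,12,13,14,15): 0⊕1⊕0⊕0⊕0⊕0⊕0⊕0 = 1
s8 (pos 8,9,10,11,12,13,14,15): 0⊕0⊕0⊕0⊕0⊕0⊕0⊕0 = 0
Syndrome s8…s1 = 0111 → error at position 7.

0111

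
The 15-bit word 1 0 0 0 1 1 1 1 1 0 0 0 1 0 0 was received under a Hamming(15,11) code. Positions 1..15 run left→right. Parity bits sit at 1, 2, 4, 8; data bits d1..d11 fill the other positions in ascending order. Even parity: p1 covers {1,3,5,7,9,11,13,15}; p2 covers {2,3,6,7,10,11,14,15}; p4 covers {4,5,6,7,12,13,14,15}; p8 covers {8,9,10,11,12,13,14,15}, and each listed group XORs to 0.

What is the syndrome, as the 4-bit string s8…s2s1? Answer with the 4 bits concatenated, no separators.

1001

s1 (pos 1,3,5,7,9,11,13,15): 1⊕0⊕1⊕1⊕1⊕0⊕1⊕0 = 1
s2 (pos 2,3,6,7,10,11,14,15): 0⊕0⊕1⊕1⊕0⊕0⊕0⊕0 = 0
s4 (pos 4,5,6,7,12,13,14,15): 0⊕1⊕1⊕1⊕0⊕1⊕0⊕0 = 0
s8 (pos 8,9,10,11,12,13,14,15): 1⊕1⊕0⊕0⊕0⊕1⊕0⊕0 = 1
Syndrome s8…s1 = 1001 → error at position 9.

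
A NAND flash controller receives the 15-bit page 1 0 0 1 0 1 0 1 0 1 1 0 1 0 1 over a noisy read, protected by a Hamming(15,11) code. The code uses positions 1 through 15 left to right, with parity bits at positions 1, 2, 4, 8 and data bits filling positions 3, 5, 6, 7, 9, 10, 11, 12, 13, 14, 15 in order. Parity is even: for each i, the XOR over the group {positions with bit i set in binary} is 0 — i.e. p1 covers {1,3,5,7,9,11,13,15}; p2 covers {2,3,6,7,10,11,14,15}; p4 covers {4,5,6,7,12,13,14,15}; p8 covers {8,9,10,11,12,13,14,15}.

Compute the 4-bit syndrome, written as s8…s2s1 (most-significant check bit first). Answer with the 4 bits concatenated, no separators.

s1 (pos 1,3,5,7,9,11,13,15): 1⊕0⊕0⊕0⊕0⊕1⊕1⊕1 = 0
s2 (pos 2,3,6,7,10,11,14,15): 0⊕0⊕1⊕0⊕1⊕1⊕0⊕1 = 0
s4 (pos 4,5,6,7,12,13,14,15): 1⊕0⊕1⊕0⊕0⊕1⊕0⊕1 = 0
s8 (pos 8,9,10,11,12,13,14,15): 1⊕0⊕1⊕1⊕0⊕1⊕0⊕1 = 1
Syndrome s8…s1 = 1000 → error at position 8.

1000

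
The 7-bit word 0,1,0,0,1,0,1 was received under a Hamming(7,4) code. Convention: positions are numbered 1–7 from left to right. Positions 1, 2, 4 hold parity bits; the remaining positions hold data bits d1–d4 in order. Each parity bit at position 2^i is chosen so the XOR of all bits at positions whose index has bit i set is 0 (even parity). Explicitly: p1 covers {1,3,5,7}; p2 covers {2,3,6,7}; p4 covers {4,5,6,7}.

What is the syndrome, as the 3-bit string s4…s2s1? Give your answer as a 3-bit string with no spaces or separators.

s1 (pos 1,3,5,7): 0⊕0⊕1⊕1 = 0
s2 (pos 2,3,6,7): 1⊕0⊕0⊕1 = 0
s4 (pos 4,5,6,7): 0⊕1⊕0⊕1 = 0
Syndrome s4…s1 = 000 → no error.

000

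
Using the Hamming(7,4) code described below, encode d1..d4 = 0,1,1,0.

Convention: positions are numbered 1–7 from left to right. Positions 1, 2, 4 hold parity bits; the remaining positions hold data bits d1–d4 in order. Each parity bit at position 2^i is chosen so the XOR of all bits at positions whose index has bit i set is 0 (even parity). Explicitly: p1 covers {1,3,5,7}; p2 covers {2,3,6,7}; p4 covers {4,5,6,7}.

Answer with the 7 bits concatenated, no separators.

Place data at non-parity positions: p1 p2 0 p4 1 1 0
p1 (pos 1,3,5,7): XOR of data positions = 0⊕1⊕0 = 1
p2 (pos 2,3,6,7): XOR of data positions = 0⊕1⊕0 = 1
p4 (pos 4,5,6,7): XOR of data positions = 1⊕1⊕0 = 0
Codeword: 1100110

1100110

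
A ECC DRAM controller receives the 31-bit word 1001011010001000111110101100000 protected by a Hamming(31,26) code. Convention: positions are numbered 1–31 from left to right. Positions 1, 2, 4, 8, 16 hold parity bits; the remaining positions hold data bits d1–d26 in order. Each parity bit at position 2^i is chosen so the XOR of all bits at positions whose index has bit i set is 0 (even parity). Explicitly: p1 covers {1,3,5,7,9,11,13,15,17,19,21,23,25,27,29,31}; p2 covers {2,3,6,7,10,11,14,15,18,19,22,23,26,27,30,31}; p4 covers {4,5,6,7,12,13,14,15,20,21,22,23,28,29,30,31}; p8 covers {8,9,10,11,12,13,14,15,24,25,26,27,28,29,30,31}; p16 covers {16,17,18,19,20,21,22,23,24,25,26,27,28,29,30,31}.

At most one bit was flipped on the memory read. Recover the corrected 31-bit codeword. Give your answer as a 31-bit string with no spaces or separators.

s1 (pos 1,3,5,7,9,11,13,15,17,19,21,23,25,27,29,31): 1⊕0⊕0⊕1⊕1⊕0⊕1⊕0⊕1⊕1⊕1⊕1⊕1⊕0⊕0⊕0 = 1
s2 (pos 2,3,6,7,10,11,14,15,18,19,22,23,26,27,30,31): 0⊕0⊕1⊕1⊕0⊕0⊕0⊕0⊕1⊕1⊕0⊕1⊕1⊕0⊕0⊕0 = 0
s4 (pos 4,5,6,7,12,13,14,15,20,21,22,23,28,29,30,31): 1⊕0⊕1⊕1⊕0⊕1⊕0⊕0⊕1⊕1⊕0⊕1⊕0⊕0⊕0⊕0 = 1
s8 (pos 8,9,10,11,12,13,14,15,24,25,26,27,28,29,30,31): 0⊕1⊕0⊕0⊕0⊕1⊕0⊕0⊕0⊕1⊕1⊕0⊕0⊕0⊕0⊕0 = 0
s16 (pos 16,17,18,19,20,21,22,23,24,25,26,27,28,29,30,31): 0⊕1⊕1⊕1⊕1⊕1⊕0⊕1⊕0⊕1⊕1⊕0⊕0⊕0⊕0⊕0 = 0
Syndrome s16…s1 = 00101 → error at position 5.
Flip position 5: 1001011010001000111110101100000 → 1001111010001000111110101100000

1001111010001000111110101100000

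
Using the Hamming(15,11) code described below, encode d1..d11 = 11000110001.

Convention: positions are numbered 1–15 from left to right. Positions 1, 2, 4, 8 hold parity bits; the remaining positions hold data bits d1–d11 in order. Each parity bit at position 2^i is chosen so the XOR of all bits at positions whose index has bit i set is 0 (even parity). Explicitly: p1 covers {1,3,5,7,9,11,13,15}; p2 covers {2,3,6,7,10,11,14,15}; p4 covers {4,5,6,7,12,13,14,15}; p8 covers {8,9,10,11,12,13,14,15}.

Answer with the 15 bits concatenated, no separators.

001010010110001

Place data at non-parity positions: p1 p2 1 p4 1 0 0 p8 0 1 1 0 0 0 1
p1 (pos 1,3,5,7,9,11,13,15): XOR of data positions = 1⊕1⊕0⊕0⊕1⊕0⊕1 = 0
p2 (pos 2,3,6,7,10,11,14,15): XOR of data positions = 1⊕0⊕0⊕1⊕1⊕0⊕1 = 0
p4 (pos 4,5,6,7,12,13,14,15): XOR of data positions = 1⊕0⊕0⊕0⊕0⊕0⊕1 = 0
p8 (pos 8,9,10,11,12,13,14,15): XOR of data positions = 0⊕1⊕1⊕0⊕0⊕0⊕1 = 1
Codeword: 001010010110001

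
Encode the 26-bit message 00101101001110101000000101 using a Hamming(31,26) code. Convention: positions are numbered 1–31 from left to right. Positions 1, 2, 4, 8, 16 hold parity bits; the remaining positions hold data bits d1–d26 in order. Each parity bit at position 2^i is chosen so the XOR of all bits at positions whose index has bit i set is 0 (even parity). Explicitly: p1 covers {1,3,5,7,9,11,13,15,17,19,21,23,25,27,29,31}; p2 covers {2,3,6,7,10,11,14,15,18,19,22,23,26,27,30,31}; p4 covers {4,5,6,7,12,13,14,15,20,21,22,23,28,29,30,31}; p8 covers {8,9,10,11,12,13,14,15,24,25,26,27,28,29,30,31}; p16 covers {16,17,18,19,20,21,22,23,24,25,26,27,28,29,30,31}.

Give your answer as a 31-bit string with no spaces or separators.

1001010011010010110101000000101

Place data at non-parity positions: p1 p2 0 p4 0 1 0 p8 1 1 0 1 0 0 1 p16 1 1 0 1 0 1 0 0 0 0 0 0 1 0 1
p1 (pos 1,3,5,7,9,11,13,15,17,19,21,23,25,27,29,31): XOR of data positions = 0⊕0⊕0⊕1⊕0⊕0⊕1⊕1⊕0⊕0⊕0⊕0⊕0⊕1⊕1 = 1
p2 (pos 2,3,6,7,10,11,14,15,18,19,22,23,26,27,30,31): XOR of data positions = 0⊕1⊕0⊕1⊕0⊕0⊕1⊕1⊕0⊕1⊕0⊕0⊕0⊕0⊕1 = 0
p4 (pos 4,5,6,7,12,13,14,15,20,21,22,23,28,29,30,31): XOR of data positions = 0⊕1⊕0⊕1⊕0⊕0⊕1⊕1⊕0⊕1⊕0⊕0⊕1⊕0⊕1 = 1
p8 (pos 8,9,10,11,12,13,14,15,24,25,26,27,28,29,30,31): XOR of data positions = 1⊕1⊕0⊕1⊕0⊕0⊕1⊕0⊕0⊕0⊕0⊕0⊕1⊕0⊕1 = 0
p16 (pos 16,17,18,19,20,21,22,23,24,25,26,27,28,29,30,31): XOR of data positions = 1⊕1⊕0⊕1⊕0⊕1⊕0⊕0⊕0⊕0⊕0⊕0⊕1⊕0⊕1 = 0
Codeword: 1001010011010010110101000000101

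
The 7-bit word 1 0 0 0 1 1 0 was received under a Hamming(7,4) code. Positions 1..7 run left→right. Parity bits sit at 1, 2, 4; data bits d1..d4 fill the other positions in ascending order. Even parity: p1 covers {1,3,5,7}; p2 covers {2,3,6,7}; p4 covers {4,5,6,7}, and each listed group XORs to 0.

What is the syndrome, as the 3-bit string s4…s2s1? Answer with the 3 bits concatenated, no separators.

010

s1 (pos 1,3,5,7): 1⊕0⊕1⊕0 = 0
s2 (pos 2,3,6,7): 0⊕0⊕1⊕0 = 1
s4 (pos 4,5,6,7): 0⊕1⊕1⊕0 = 0
Syndrome s4…s1 = 010 → error at position 2.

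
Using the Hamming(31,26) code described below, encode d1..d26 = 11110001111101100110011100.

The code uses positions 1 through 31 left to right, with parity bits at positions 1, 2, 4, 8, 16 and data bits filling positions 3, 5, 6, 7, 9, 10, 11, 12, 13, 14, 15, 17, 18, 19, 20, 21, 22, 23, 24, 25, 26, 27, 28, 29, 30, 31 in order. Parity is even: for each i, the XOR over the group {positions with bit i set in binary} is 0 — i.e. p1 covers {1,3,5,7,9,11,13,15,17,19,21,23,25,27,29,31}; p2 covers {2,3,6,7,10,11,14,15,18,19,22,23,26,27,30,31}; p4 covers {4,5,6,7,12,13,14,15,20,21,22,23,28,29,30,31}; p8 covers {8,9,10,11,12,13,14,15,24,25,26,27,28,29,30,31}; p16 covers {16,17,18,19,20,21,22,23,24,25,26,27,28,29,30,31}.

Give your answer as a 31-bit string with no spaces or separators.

0011111000011110101100110011100

Place data at non-parity positions: p1 p2 1 p4 1 1 1 p8 0 0 0 1 1 1 1 p16 1 0 1 1 0 0 1 1 0 0 1 1 1 0 0
p1 (pos 1,3,5,7,9,11,13,15,17,19,21,23,25,27,29,31): XOR of data positions = 1⊕1⊕1⊕0⊕0⊕1⊕1⊕1⊕1⊕0⊕1⊕0⊕1⊕1⊕0 = 0
p2 (pos 2,3,6,7,10,11,14,15,18,19,22,23,26,27,30,31): XOR of data positions = 1⊕1⊕1⊕0⊕0⊕1⊕1⊕0⊕1⊕0⊕1⊕0⊕1⊕0⊕0 = 0
p4 (pos 4,5,6,7,12,13,14,15,20,21,22,23,28,29,30,31): XOR of data positions = 1⊕1⊕1⊕1⊕1⊕1⊕1⊕1⊕0⊕0⊕1⊕1⊕1⊕0⊕0 = 1
p8 (pos 8,9,10,11,12,13,14,15,24,25,26,27,28,29,30,31): XOR of data positions = 0⊕0⊕0⊕1⊕1⊕1⊕1⊕1⊕0⊕0⊕1⊕1⊕1⊕0⊕0 = 0
p16 (pos 16,17,18,19,20,21,22,23,24,25,26,27,28,29,30,31): XOR of data positions = 1⊕0⊕1⊕1⊕0⊕0⊕1⊕1⊕0⊕0⊕1⊕1⊕1⊕0⊕0 = 0
Codeword: 0011111000011110101100110011100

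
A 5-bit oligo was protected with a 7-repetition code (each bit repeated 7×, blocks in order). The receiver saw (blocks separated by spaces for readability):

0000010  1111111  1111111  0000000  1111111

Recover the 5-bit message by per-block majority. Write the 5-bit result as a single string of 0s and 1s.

Block 1 (0000010): 1 one → 0
Block 2 (1111111): 7 ones → 1
Block 3 (1111111): 7 ones → 1
Block 4 (0000000): 0 ones → 0
Block 5 (1111111): 7 ones → 1

01101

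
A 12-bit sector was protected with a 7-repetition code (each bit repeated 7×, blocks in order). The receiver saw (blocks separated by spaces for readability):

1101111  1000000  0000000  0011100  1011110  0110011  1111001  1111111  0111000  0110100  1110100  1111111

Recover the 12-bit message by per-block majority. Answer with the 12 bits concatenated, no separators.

100011110011

Block 1 (1101111): 6 ones → 1
Block 2 (1000000): 1 one → 0
Block 3 (0000000): 0 ones → 0
Block 4 (0011100): 3 ones → 0
Block 5 (1011110): 5 ones → 1
Block 6 (0110011): 4 ones → 1
Block 7 (1111001): 5 ones → 1
Block 8 (1111111): 7 ones → 1
Block 9 (0111000): 3 ones → 0
Block 10 (0110100): 3 ones → 0
Block 11 (1110100): 4 ones → 1
Block 12 (1111111): 7 ones → 1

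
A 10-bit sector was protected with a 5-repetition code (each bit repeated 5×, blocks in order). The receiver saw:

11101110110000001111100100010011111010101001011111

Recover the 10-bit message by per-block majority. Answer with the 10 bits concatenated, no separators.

Block 1 (11101): 4 ones → 1
Block 2 (11011): 4 ones → 1
Block 3 (00000): 0 ones → 0
Block 4 (01111): 4 ones → 1
Block 5 (10010): 2 ones → 0
Block 6 (00100): 1 one → 0
Block 7 (11111): 5 ones → 1
Block 8 (01010): 2 ones → 0
Block 9 (10010): 2 ones → 0
Block 10 (11111): 5 ones → 1

1101001001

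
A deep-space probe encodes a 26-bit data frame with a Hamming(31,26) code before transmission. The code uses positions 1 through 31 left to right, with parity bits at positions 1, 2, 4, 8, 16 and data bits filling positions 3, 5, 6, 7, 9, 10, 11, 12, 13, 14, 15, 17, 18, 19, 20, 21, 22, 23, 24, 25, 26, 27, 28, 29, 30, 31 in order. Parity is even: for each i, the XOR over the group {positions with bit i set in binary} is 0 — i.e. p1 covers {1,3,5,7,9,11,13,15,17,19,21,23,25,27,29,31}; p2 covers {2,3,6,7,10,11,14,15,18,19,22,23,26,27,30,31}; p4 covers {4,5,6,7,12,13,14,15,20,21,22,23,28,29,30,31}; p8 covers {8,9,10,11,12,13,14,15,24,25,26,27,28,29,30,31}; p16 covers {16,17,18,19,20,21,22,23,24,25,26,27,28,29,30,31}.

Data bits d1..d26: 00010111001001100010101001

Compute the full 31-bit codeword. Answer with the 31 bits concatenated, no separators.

1100001001110010001100010101001

Place data at non-parity positions: p1 p2 0 p4 0 0 1 p8 0 1 1 1 0 0 1 p16 0 0 1 1 0 0 0 1 0 1 0 1 0 0 1
p1 (pos 1,3,5,7,9,11,13,15,17,19,21,23,25,27,29,31): XOR of data positions = 0⊕0⊕1⊕0⊕1⊕0⊕1⊕0⊕1⊕0⊕0⊕0⊕0⊕0⊕1 = 1
p2 (pos 2,3,6,7,10,11,14,15,18,19,22,23,26,27,30,31): XOR of data positions = 0⊕0⊕1⊕1⊕1⊕0⊕1⊕0⊕1⊕0⊕0⊕1⊕0⊕0⊕1 = 1
p4 (pos 4,5,6,7,12,13,14,15,20,21,22,23,28,29,30,31): XOR of data positions = 0⊕0⊕1⊕1⊕0⊕0⊕1⊕1⊕0⊕0⊕0⊕1⊕0⊕0⊕1 = 0
p8 (pos 8,9,10,11,12,13,14,15,24,25,26,27,28,29,30,31): XOR of data positions = 0⊕1⊕1⊕1⊕0⊕0⊕1⊕1⊕0⊕1⊕0⊕1⊕0⊕0⊕1 = 0
p16 (pos 16,17,18,19,20,21,22,23,24,25,26,27,28,29,30,31): XOR of data positions = 0⊕0⊕1⊕1⊕0⊕0⊕0⊕1⊕0⊕1⊕0⊕1⊕0⊕0⊕1 = 0
Codeword: 1100001001110010001100010101001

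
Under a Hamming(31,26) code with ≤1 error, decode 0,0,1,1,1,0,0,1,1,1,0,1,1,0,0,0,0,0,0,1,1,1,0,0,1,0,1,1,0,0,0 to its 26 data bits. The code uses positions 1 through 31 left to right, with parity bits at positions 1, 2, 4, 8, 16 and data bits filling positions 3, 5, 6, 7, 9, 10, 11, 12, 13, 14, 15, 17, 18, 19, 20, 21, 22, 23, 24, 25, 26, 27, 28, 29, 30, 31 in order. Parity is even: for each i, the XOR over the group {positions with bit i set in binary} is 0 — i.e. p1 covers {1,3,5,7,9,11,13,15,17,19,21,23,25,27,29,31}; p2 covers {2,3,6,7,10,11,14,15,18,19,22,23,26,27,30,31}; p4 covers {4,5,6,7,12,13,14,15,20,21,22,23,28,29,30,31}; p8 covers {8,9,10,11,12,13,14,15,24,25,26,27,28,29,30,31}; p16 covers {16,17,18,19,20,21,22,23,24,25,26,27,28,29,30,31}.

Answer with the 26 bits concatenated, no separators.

11001101100000111001011000

s1 (pos 1,3,5,7,9,11,13,15,17,19,21,23,25,27,29,31): 0⊕1⊕1⊕0⊕1⊕0⊕1⊕0⊕0⊕0⊕1⊕0⊕1⊕1⊕0⊕0 = 1
s2 (pos 2,3,6,7,10,11,14,15,18,19,22,23,26,27,30,31): 0⊕1⊕0⊕0⊕1⊕0⊕0⊕0⊕0⊕0⊕1⊕0⊕0⊕1⊕0⊕0 = 0
s4 (pos 4,5,6,7,12,13,14,15,20,21,22,23,28,29,30,31): 1⊕1⊕0⊕0⊕1⊕1⊕0⊕0⊕1⊕1⊕1⊕0⊕1⊕0⊕0⊕0 = 0
s8 (pos 8,9,10,11,12,13,14,15,24,25,26,27,28,29,30,31): 1⊕1⊕1⊕0⊕1⊕1⊕0⊕0⊕0⊕1⊕0⊕1⊕1⊕0⊕0⊕0 = 0
s16 (pos 16,17,18,19,20,21,22,23,24,25,26,27,28,29,30,31): 0⊕0⊕0⊕0⊕1⊕1⊕1⊕0⊕0⊕1⊕0⊕1⊕1⊕0⊕0⊕0 = 0
Syndrome s16…s1 = 00001 → error at position 1.
Flip position 1: 0011100111011000000111001011000 → 1011100111011000000111001011000
Read data bits from positions 3,5,6,7,9,10,11,12,13,14,15,17,18,19,20,21,22,23,24,25,26,27,28,29,30,31: 11001101100000111001011000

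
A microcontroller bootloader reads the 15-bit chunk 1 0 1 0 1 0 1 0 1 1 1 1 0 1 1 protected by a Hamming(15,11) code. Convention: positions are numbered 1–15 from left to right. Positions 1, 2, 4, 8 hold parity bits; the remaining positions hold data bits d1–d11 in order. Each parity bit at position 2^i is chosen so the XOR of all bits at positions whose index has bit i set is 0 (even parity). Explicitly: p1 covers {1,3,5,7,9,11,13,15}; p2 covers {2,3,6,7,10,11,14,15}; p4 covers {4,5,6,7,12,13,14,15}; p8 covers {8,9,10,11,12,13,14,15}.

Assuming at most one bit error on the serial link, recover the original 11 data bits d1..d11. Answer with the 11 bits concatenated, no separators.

10011111011

s1 (pos 1,3,5,7,9,11,13,15): 1⊕1⊕1⊕1⊕1⊕1⊕0⊕1 = 1
s2 (pos 2,3,6,7,10,11,14,15): 0⊕1⊕0⊕1⊕1⊕1⊕1⊕1 = 0
s4 (pos 4,5,6,7,12,13,14,15): 0⊕1⊕0⊕1⊕1⊕0⊕1⊕1 = 1
s8 (pos 8,9,10,11,12,13,14,15): 0⊕1⊕1⊕1⊕1⊕0⊕1⊕1 = 0
Syndrome s8…s1 = 0101 → error at position 5.
Flip position 5: 101010101111011 → 101000101111011
Read data bits from positions 3,5,6,7,9,10,11,12,13,14,15: 10011111011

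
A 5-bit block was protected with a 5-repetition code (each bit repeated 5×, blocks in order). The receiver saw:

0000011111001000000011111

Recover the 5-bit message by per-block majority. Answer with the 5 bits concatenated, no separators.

01001

Block 1 (00000): 0 ones → 0
Block 2 (11111): 5 ones → 1
Block 3 (00100): 1 one → 0
Block 4 (00000): 0 ones → 0
Block 5 (11111): 5 ones → 1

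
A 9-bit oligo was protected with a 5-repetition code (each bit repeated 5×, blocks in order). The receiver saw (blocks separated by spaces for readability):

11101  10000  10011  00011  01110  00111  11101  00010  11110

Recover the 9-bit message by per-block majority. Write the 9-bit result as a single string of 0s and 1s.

101011101

Block 1 (11101): 4 ones → 1
Block 2 (10000): 1 one → 0
Block 3 (10011): 3 ones → 1
Block 4 (00011): 2 ones → 0
Block 5 (01110): 3 ones → 1
Block 6 (00111): 3 ones → 1
Block 7 (11101): 4 ones → 1
Block 8 (00010): 1 one → 0
Block 9 (11110): 4 ones → 1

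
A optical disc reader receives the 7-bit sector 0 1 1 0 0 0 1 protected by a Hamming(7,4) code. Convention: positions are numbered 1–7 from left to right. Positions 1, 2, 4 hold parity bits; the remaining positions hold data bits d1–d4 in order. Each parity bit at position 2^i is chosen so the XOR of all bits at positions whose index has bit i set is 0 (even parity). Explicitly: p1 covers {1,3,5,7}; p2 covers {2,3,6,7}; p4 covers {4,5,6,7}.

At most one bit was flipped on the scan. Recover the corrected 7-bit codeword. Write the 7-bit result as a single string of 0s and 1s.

s1 (pos 1,3,5,7): 0⊕1⊕0⊕1 = 0
s2 (pos 2,3,6,7): 1⊕1⊕0⊕1 = 1
s4 (pos 4,5,6,7): 0⊕0⊕0⊕1 = 1
Syndrome s4…s1 = 110 → error at position 6.
Flip position 6: 0110001 → 0110011

0110011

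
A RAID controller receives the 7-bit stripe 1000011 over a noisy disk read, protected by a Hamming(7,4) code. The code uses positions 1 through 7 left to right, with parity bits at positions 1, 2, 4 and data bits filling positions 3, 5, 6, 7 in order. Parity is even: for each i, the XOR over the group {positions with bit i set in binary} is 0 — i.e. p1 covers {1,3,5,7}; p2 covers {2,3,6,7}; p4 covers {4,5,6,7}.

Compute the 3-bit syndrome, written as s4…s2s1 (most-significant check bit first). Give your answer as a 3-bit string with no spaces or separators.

s1 (pos 1,3,5,7): 1⊕0⊕0⊕1 = 0
s2 (pos 2,3,6,7): 0⊕0⊕1⊕1 = 0
s4 (pos 4,5,6,7): 0⊕0⊕1⊕1 = 0
Syndrome s4…s1 = 000 → no error.

000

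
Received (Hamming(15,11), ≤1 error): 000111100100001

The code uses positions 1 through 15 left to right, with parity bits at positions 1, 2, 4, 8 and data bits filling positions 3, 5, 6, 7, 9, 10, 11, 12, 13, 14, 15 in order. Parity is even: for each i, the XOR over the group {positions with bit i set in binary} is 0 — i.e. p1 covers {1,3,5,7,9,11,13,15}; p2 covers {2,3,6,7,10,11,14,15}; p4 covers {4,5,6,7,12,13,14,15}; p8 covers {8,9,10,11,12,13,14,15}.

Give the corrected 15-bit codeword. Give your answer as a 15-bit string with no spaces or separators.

s1 (pos 1,3,5,7,9,11,13,15): 0⊕0⊕1⊕1⊕0⊕0⊕0⊕1 = 1
s2 (pos 2,3,6,7,10,11,14,15): 0⊕0⊕1⊕1⊕1⊕0⊕0⊕1 = 0
s4 (pos 4,5,6,7,12,13,14,15): 1⊕1⊕1⊕1⊕0⊕0⊕0⊕1 = 1
s8 (pos 8,9,10,11,12,13,14,15): 0⊕0⊕1⊕0⊕0⊕0⊕0⊕1 = 0
Syndrome s8…s1 = 0101 → error at position 5.
Flip position 5: 000111100100001 → 000101100100001

000101100100001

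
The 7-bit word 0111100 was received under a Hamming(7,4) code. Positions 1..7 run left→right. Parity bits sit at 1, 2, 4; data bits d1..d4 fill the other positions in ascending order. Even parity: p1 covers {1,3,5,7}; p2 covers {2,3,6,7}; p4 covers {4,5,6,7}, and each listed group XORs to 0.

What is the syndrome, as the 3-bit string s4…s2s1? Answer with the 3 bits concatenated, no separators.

000

s1 (pos 1,3,5,7): 0⊕1⊕1⊕0 = 0
s2 (pos 2,3,6,7): 1⊕1⊕0⊕0 = 0
s4 (pos 4,5,6,7): 1⊕1⊕0⊕0 = 0
Syndrome s4…s1 = 000 → no error.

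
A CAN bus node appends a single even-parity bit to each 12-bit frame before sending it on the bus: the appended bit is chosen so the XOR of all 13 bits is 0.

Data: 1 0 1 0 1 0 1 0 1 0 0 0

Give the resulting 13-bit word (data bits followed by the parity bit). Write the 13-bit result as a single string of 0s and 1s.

XOR of the 12 data bits: 1⊕0⊕1⊕0⊕1⊕0⊕1⊕0⊕1⊕0⊕0⊕0 = 1
Parity bit = 1 (so all 13 bits XOR to 0).

1010101010001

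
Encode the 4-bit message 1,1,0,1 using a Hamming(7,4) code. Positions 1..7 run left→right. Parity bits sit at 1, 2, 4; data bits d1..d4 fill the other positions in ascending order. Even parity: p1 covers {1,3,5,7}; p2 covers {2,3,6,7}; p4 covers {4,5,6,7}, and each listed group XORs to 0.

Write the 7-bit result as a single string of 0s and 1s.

Place data at non-parity positions: p1 p2 1 p4 1 0 1
p1 (pos 1,3,5,7): XOR of data positions = 1⊕1⊕1 = 1
p2 (pos 2,3,6,7): XOR of data positions = 1⊕0⊕1 = 0
p4 (pos 4,5,6,7): XOR of data positions = 1⊕0⊕1 = 0
Codeword: 1010101

1010101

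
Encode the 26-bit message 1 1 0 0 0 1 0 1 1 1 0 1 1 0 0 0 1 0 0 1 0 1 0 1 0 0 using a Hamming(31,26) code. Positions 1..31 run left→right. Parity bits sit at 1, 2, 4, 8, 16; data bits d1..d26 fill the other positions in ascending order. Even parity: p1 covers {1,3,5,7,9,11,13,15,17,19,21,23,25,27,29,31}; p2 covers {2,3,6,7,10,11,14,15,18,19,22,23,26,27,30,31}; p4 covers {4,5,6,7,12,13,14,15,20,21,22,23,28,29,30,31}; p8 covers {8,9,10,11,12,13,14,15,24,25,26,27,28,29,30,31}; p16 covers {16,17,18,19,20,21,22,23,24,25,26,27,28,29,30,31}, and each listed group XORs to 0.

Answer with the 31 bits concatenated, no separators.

1010100101011100110001001010100

Place data at non-parity positions: p1 p2 1 p4 1 0 0 p8 0 1 0 1 1 1 0 p16 1 1 0 0 0 1 0 0 1 0 1 0 1 0 0
p1 (pos 1,3,5,7,9,11,13,15,17,19,21,23,25,27,29,31): XOR of data positions = 1⊕1⊕0⊕0⊕0⊕1⊕0⊕1⊕0⊕0⊕0⊕1⊕1⊕1⊕0 = 1
p2 (pos 2,3,6,7,10,11,14,15,18,19,22,23,26,27,30,31): XOR of data positions = 1⊕0⊕0⊕1⊕0⊕1⊕0⊕1⊕0⊕1⊕0⊕0⊕1⊕0⊕0 = 0
p4 (pos 4,5,6,7,12,13,14,15,20,21,22,23,28,29,30,31): XOR of data positions = 1⊕0⊕0⊕1⊕1⊕1⊕0⊕0⊕0⊕1⊕0⊕0⊕1⊕0⊕0 = 0
p8 (pos 8,9,10,11,12,13,14,15,24,25,26,27,28,29,30,31): XOR of data positions = 0⊕1⊕0⊕1⊕1⊕1⊕0⊕0⊕1⊕0⊕1⊕0⊕1⊕0⊕0 = 1
p16 (pos 16,17,18,19,20,21,22,23,24,25,26,27,28,29,30,31): XOR of data positions = 1⊕1⊕0⊕0⊕0⊕1⊕0⊕0⊕1⊕0⊕1⊕0⊕1⊕0⊕0 = 0
Codeword: 1010100101011100110001001010100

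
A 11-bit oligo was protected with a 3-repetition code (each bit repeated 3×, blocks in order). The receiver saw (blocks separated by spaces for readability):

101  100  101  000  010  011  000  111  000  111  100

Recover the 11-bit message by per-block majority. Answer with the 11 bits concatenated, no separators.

Block 1 (101): 2 ones → 1
Block 2 (100): 1 one → 0
Block 3 (101): 2 ones → 1
Block 4 (000): 0 ones → 0
Block 5 (010): 1 one → 0
Block 6 (011): 2 ones → 1
Block 7 (000): 0 ones → 0
Block 8 (111): 3 ones → 1
Block 9 (000): 0 ones → 0
Block 10 (111): 3 ones → 1
Block 11 (100): 1 one → 0

10100101010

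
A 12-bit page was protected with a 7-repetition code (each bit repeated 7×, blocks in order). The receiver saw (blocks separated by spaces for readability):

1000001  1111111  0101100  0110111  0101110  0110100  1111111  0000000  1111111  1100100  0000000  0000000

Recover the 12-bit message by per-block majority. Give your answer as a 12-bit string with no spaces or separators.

Block 1 (1000001): 2 ones → 0
Block 2 (1111111): 7 ones → 1
Block 3 (0101100): 3 ones → 0
Block 4 (0110111): 5 ones → 1
Block 5 (0101110): 4 ones → 1
Block 6 (0110100): 3 ones → 0
Block 7 (1111111): 7 ones → 1
Block 8 (0000000): 0 ones → 0
Block 9 (1111111): 7 ones → 1
Block 10 (1100100): 3 ones → 0
Block 11 (0000000): 0 ones → 0
Block 12 (0000000): 0 ones → 0

010110101000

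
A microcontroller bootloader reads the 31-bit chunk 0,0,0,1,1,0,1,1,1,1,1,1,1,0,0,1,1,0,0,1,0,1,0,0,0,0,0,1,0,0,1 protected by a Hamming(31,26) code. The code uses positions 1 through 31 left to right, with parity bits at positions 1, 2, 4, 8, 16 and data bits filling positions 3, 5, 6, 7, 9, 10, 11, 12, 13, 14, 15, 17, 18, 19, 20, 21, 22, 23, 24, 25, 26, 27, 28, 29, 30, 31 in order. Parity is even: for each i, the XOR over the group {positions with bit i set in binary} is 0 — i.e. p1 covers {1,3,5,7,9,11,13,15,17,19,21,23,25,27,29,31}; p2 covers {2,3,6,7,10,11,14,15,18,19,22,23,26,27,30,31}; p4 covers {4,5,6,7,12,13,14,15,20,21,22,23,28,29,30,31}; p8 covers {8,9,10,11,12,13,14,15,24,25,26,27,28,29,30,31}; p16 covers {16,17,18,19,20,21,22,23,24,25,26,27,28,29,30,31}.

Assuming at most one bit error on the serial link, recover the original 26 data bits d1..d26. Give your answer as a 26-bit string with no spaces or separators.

s1 (pos 1,3,5,7,9,11,13,15,17,19,21,23,25,27,29,31): 0⊕0⊕1⊕1⊕1⊕1⊕1⊕0⊕1⊕0⊕0⊕0⊕0⊕0⊕0⊕1 = 1
s2 (pos 2,3,6,7,10,11,14,15,18,19,22,23,26,27,30,31): 0⊕0⊕0⊕1⊕1⊕1⊕0⊕0⊕0⊕0⊕1⊕0⊕0⊕0⊕0⊕1 = 1
s4 (pos 4,5,6,7,12,13,14,15,20,21,22,23,28,29,30,31): 1⊕1⊕0⊕1⊕1⊕1⊕0⊕0⊕1⊕0⊕1⊕0⊕1⊕0⊕0⊕1 = 1
s8 (pos 8,9,10,11,12,13,14,15,24,25,26,27,28,29,30,31): 1⊕1⊕1⊕1⊕1⊕1⊕0⊕0⊕0⊕0⊕0⊕0⊕1⊕0⊕0⊕1 = 0
s16 (pos 16,17,18,19,20,21,22,23,24,25,26,27,28,29,30,31): 1⊕1⊕0⊕0⊕1⊕0⊕1⊕0⊕0⊕0⊕0⊕0⊕1⊕0⊕0⊕1 = 0
Syndrome s16…s1 = 00111 → error at position 7.
Flip position 7: 0001101111111001100101000001001 → 0001100111111001100101000001001
Read data bits from positions 3,5,6,7,9,10,11,12,13,14,15,17,18,19,20,21,22,23,24,25,26,27,28,29,30,31: 01001111100100101000001001

01001111100100101000001001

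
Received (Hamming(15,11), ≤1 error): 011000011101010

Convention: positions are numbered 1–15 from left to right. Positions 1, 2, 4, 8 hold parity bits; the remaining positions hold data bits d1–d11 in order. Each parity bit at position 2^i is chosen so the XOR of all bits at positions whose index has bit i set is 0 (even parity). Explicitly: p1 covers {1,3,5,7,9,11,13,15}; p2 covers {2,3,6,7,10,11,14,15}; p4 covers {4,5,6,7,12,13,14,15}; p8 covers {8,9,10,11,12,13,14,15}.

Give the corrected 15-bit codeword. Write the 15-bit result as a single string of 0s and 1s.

s1 (pos 1,3,5,7,9,11,13,15): 0⊕1⊕0⊕0⊕1⊕0⊕0⊕0 = 0
s2 (pos 2,3,6,7,10,11,14,15): 1⊕1⊕0⊕0⊕1⊕0⊕1⊕0 = 0
s4 (pos 4,5,6,7,12,13,14,15): 0⊕0⊕0⊕0⊕1⊕0⊕1⊕0 = 0
s8 (pos 8,9,10,11,12,13,14,15): 1⊕1⊕1⊕0⊕1⊕0⊕1⊕0 = 1
Syndrome s8…s1 = 1000 → error at position 8.
Flip position 8: 011000011101010 → 011000001101010

011000001101010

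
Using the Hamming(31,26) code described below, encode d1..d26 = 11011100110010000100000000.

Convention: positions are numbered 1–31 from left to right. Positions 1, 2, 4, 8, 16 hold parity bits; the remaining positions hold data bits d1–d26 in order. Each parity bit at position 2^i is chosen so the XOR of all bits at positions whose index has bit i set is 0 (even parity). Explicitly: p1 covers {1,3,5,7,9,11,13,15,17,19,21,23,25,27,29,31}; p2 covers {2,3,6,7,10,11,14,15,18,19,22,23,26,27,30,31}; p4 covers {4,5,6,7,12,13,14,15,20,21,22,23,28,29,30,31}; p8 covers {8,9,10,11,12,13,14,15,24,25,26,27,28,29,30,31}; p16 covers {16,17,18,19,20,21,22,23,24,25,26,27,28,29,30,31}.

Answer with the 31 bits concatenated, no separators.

0011101011001100010000100000000

Place data at non-parity positions: p1 p2 1 p4 1 0 1 p8 1 1 0 0 1 1 0 p16 0 1 0 0 0 0 1 0 0 0 0 0 0 0 0
p1 (pos 1,3,5,7,9,11,13,15,17,19,21,23,25,27,29,31): XOR of data positions = 1⊕1⊕1⊕1⊕0⊕1⊕0⊕0⊕0⊕0⊕1⊕0⊕0⊕0⊕0 = 0
p2 (pos 2,3,6,7,10,11,14,15,18,19,22,23,26,27,30,31): XOR of data positions = 1⊕0⊕1⊕1⊕0⊕1⊕0⊕1⊕0⊕0⊕1⊕0⊕0⊕0⊕0 = 0
p4 (pos 4,5,6,7,12,13,14,15,20,21,22,23,28,29,30,31): XOR of data positions = 1⊕0⊕1⊕0⊕1⊕1⊕0⊕0⊕0⊕0⊕1⊕0⊕0⊕0⊕0 = 1
p8 (pos 8,9,10,11,12,13,14,15,24,25,26,27,28,29,30,31): XOR of data positions = 1⊕1⊕0⊕0⊕1⊕1⊕0⊕0⊕0⊕0⊕0⊕0⊕0⊕0⊕0 = 0
p16 (pos 16,17,18,19,20,21,22,23,24,25,26,27,28,29,30,31): XOR of data positions = 0⊕1⊕0⊕0⊕0⊕0⊕1⊕0⊕0⊕0⊕0⊕0⊕0⊕0⊕0 = 0
Codeword: 0011101011001100010000100000000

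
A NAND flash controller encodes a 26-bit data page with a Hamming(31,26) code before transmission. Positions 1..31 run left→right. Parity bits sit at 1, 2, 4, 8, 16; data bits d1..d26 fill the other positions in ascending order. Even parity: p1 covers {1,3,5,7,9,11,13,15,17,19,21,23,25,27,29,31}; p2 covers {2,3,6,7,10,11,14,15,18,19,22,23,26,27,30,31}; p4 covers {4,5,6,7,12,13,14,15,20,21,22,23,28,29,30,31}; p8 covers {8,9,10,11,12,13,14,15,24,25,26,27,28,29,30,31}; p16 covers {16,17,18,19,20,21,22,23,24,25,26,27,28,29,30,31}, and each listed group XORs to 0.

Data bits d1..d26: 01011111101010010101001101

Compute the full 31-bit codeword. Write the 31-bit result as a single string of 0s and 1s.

1100101011111011010010101001101

Place data at non-parity positions: p1 p2 0 p4 1 0 1 p8 1 1 1 1 1 0 1 p16 0 1 0 0 1 0 1 0 1 0 0 1 1 0 1
p1 (pos 1,3,5,7,9,11,13,15,17,19,21,23,25,27,29,31): XOR of data positions = 0⊕1⊕1⊕1⊕1⊕1⊕1⊕0⊕0⊕1⊕1⊕1⊕0⊕1⊕1 = 1
p2 (pos 2,3,6,7,10,11,14,15,18,19,22,23,26,27,30,31): XOR of data positions = 0⊕0⊕1⊕1⊕1⊕0⊕1⊕1⊕0⊕0⊕1⊕0⊕0⊕0⊕1 = 1
p4 (pos 4,5,6,7,12,13,14,15,20,21,22,23,28,29,30,31): XOR of data positions = 1⊕0⊕1⊕1⊕1⊕0⊕1⊕0⊕1⊕0⊕1⊕1⊕1⊕0⊕1 = 0
p8 (pos 8,9,10,11,12,13,14,15,24,25,26,27,28,29,30,31): XOR of data positions = 1⊕1⊕1⊕1⊕1⊕0⊕1⊕0⊕1⊕0⊕0⊕1⊕1⊕0⊕1 = 0
p16 (pos 16,17,18,19,20,21,22,23,24,25,26,27,28,29,30,31): XOR of data positions = 0⊕1⊕0⊕0⊕1⊕0⊕1⊕0⊕1⊕0⊕0⊕1⊕1⊕0⊕1 = 1
Codeword: 1100101011111011010010101001101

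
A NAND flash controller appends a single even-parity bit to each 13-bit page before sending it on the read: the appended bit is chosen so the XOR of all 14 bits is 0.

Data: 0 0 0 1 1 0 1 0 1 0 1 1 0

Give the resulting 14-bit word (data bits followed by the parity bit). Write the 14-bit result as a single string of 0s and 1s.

XOR of the 13 data bits: 0⊕0⊕0⊕1⊕1⊕0⊕1⊕0⊕1⊕0⊕1⊕1⊕0 = 0
Parity bit = 0 (so all 14 bits XOR to 0).

00011010101100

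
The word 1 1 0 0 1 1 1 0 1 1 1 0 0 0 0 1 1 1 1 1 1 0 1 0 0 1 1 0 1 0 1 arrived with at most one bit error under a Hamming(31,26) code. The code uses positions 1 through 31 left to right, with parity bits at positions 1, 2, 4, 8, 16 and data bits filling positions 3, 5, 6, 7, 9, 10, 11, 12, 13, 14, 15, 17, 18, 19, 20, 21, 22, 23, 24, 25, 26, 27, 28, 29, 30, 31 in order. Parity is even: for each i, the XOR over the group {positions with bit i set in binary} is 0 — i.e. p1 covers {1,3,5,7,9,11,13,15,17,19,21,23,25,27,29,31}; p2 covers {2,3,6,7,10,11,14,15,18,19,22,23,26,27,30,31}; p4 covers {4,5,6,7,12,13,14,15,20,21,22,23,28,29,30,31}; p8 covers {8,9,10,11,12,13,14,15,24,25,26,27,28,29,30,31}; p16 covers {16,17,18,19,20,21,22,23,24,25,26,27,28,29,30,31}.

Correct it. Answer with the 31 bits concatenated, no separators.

s1 (pos 1,3,5,7,9,11,13,15,17,19,21,23,25,27,29,31): 1⊕0⊕1⊕1⊕1⊕1⊕0⊕0⊕1⊕1⊕1⊕1⊕0⊕1⊕1⊕1 = 0
s2 (pos 2,3,6,7,10,11,14,15,18,19,22,23,26,27,30,31): 1⊕0⊕1⊕1⊕1⊕1⊕0⊕0⊕1⊕1⊕0⊕1⊕1⊕1⊕0⊕1 = 1
s4 (pos 4,5,6,7,12,13,14,15,20,21,22,23,28,29,30,31): 0⊕1⊕1⊕1⊕0⊕0⊕0⊕0⊕1⊕1⊕0⊕1⊕0⊕1⊕0⊕1 = 0
s8 (pos 8,9,10,11,12,13,14,15,24,25,26,27,28,29,30,31): 0⊕1⊕1⊕1⊕0⊕0⊕0⊕0⊕0⊕0⊕1⊕1⊕0⊕1⊕0⊕1 = 1
s16 (pos 16,17,18,19,20,21,22,23,24,25,26,27,28,29,30,31): 1⊕1⊕1⊕1⊕1⊕1⊕0⊕1⊕0⊕0⊕1⊕1⊕0⊕1⊕0⊕1 = 1
Syndrome s16…s1 = 11010 → error at position 26.
Flip position 26: 1100111011100001111110100110101 → 1100111011100001111110100010101

1100111011100001111110100010101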